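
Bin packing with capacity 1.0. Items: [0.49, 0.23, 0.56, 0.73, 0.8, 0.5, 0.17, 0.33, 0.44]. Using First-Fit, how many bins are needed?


Place items sequentially using First-Fit:
  Item 0.49 -> new Bin 1
  Item 0.23 -> Bin 1 (now 0.72)
  Item 0.56 -> new Bin 2
  Item 0.73 -> new Bin 3
  Item 0.8 -> new Bin 4
  Item 0.5 -> new Bin 5
  Item 0.17 -> Bin 1 (now 0.89)
  Item 0.33 -> Bin 2 (now 0.89)
  Item 0.44 -> Bin 5 (now 0.94)
Total bins used = 5

5


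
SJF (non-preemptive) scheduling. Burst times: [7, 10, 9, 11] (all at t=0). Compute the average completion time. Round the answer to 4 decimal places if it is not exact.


SJF order (ascending): [7, 9, 10, 11]
Completion times:
  Job 1: burst=7, C=7
  Job 2: burst=9, C=16
  Job 3: burst=10, C=26
  Job 4: burst=11, C=37
Average completion = 86/4 = 21.5

21.5


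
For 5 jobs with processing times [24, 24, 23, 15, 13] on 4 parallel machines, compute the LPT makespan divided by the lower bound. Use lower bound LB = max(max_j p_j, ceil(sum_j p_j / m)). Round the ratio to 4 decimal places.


LPT order: [24, 24, 23, 15, 13]
Machine loads after assignment: [24, 24, 23, 28]
LPT makespan = 28
Lower bound = max(max_job, ceil(total/4)) = max(24, 25) = 25
Ratio = 28 / 25 = 1.12

1.12


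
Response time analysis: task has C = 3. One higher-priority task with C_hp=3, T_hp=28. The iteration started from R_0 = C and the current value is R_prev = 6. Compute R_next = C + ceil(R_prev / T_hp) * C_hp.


R_next = C + ceil(R_prev / T_hp) * C_hp
ceil(6 / 28) = ceil(0.2143) = 1
Interference = 1 * 3 = 3
R_next = 3 + 3 = 6
R_next = R_prev, so the iteration has converged (response time = 6).

6


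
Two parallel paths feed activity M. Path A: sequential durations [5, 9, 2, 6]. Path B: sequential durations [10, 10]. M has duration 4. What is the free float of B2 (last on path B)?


ES(B2) = sum of predecessors on chain B = 10
EF(B2) = ES + duration = 10 + 10 = 20
Successor of B2 is M. ES(M) = max(sum(A), sum(B)) = max(22, 20) = 22
Free float = ES(successor) - EF(current) = 22 - 20 = 2

2


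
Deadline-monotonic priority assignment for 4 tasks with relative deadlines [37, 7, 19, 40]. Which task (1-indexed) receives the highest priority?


Sort tasks by relative deadline (ascending):
  Task 2: deadline = 7
  Task 3: deadline = 19
  Task 1: deadline = 37
  Task 4: deadline = 40
Priority order (highest first): [2, 3, 1, 4]
Highest priority task = 2

2


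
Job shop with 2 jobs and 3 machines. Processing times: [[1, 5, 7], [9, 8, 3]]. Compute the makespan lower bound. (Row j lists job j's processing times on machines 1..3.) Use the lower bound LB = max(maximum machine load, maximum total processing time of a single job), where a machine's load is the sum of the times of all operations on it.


Machine loads:
  Machine 1: 1 + 9 = 10
  Machine 2: 5 + 8 = 13
  Machine 3: 7 + 3 = 10
Max machine load = 13
Job totals:
  Job 1: 13
  Job 2: 20
Max job total = 20
Lower bound = max(13, 20) = 20

20


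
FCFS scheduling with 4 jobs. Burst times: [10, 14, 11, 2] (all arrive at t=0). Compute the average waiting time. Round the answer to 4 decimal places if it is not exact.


FCFS order (as given): [10, 14, 11, 2]
Waiting times:
  Job 1: wait = 0
  Job 2: wait = 10
  Job 3: wait = 24
  Job 4: wait = 35
Sum of waiting times = 69
Average waiting time = 69/4 = 17.25

17.25


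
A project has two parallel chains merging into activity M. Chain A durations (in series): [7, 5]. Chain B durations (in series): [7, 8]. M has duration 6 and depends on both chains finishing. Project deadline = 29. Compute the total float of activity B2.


Forward pass: ES(B2) = sum of predecessors on chain B = 7
EF = ES + duration = 7 + 8 = 15
Backward pass: LF(M) = deadline = 29; LS(M) = 29 - 6 = 23
LF(B2) = LS(M) - sum(successors on chain B) = 23 - 0 = 23
LS = LF - duration = 23 - 8 = 15
Total float = LS - ES = 15 - 7 = 8

8


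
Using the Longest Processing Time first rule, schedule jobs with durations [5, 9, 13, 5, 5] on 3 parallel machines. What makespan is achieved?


Sort jobs in decreasing order (LPT): [13, 9, 5, 5, 5]
Assign each job to the least loaded machine:
  Machine 1: jobs [13], load = 13
  Machine 2: jobs [9, 5], load = 14
  Machine 3: jobs [5, 5], load = 10
Makespan = max load = 14

14


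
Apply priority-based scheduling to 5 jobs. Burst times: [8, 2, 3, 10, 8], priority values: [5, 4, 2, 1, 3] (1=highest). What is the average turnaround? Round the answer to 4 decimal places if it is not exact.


Sort by priority (ascending = highest first):
Order: [(1, 10), (2, 3), (3, 8), (4, 2), (5, 8)]
Completion times:
  Priority 1, burst=10, C=10
  Priority 2, burst=3, C=13
  Priority 3, burst=8, C=21
  Priority 4, burst=2, C=23
  Priority 5, burst=8, C=31
Average turnaround = 98/5 = 19.6

19.6


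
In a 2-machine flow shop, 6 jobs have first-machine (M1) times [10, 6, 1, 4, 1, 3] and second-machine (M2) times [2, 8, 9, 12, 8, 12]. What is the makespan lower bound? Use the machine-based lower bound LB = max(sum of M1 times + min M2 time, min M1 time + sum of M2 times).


LB1 = sum(M1 times) + min(M2 times) = 25 + 2 = 27
LB2 = min(M1 times) + sum(M2 times) = 1 + 51 = 52
Lower bound = max(LB1, LB2) = max(27, 52) = 52

52


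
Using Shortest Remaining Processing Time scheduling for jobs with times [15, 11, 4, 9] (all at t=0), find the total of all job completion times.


Since all jobs arrive at t=0, SRPT equals SPT ordering.
SPT order: [4, 9, 11, 15]
Completion times:
  Job 1: p=4, C=4
  Job 2: p=9, C=13
  Job 3: p=11, C=24
  Job 4: p=15, C=39
Total completion time = 4 + 13 + 24 + 39 = 80

80


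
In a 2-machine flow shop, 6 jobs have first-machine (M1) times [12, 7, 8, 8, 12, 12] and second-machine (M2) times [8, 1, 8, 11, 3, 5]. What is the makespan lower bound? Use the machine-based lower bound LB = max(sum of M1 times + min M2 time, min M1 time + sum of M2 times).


LB1 = sum(M1 times) + min(M2 times) = 59 + 1 = 60
LB2 = min(M1 times) + sum(M2 times) = 7 + 36 = 43
Lower bound = max(LB1, LB2) = max(60, 43) = 60

60


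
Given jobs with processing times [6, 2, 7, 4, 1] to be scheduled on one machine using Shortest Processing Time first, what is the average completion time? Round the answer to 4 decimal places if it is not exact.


Sort jobs by processing time (SPT order): [1, 2, 4, 6, 7]
Compute completion times sequentially:
  Job 1: processing = 1, completes at 1
  Job 2: processing = 2, completes at 3
  Job 3: processing = 4, completes at 7
  Job 4: processing = 6, completes at 13
  Job 5: processing = 7, completes at 20
Sum of completion times = 44
Average completion time = 44/5 = 8.8

8.8


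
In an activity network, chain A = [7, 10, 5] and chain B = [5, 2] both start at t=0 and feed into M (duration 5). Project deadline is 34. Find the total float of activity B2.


Forward pass: ES(B2) = sum of predecessors on chain B = 5
EF = ES + duration = 5 + 2 = 7
Backward pass: LF(M) = deadline = 34; LS(M) = 34 - 5 = 29
LF(B2) = LS(M) - sum(successors on chain B) = 29 - 0 = 29
LS = LF - duration = 29 - 2 = 27
Total float = LS - ES = 27 - 5 = 22

22


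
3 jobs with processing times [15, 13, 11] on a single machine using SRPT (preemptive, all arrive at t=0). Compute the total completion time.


Since all jobs arrive at t=0, SRPT equals SPT ordering.
SPT order: [11, 13, 15]
Completion times:
  Job 1: p=11, C=11
  Job 2: p=13, C=24
  Job 3: p=15, C=39
Total completion time = 11 + 24 + 39 = 74

74


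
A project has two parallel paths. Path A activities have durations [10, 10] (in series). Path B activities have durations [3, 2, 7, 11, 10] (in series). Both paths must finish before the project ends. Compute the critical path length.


Path A total = 10 + 10 = 20
Path B total = 3 + 2 + 7 + 11 + 10 = 33
Critical path = longest path = max(20, 33) = 33

33


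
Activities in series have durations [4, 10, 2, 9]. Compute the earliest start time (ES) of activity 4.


Activity 4 starts after activities 1 through 3 complete.
Predecessor durations: [4, 10, 2]
ES = 4 + 10 + 2 = 16

16


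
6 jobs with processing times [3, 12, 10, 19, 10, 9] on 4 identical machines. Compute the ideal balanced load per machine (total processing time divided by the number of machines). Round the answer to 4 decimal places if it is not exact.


Total processing time = 3 + 12 + 10 + 19 + 10 + 9 = 63
Number of machines = 4
Ideal balanced load = 63 / 4 = 15.75

15.75


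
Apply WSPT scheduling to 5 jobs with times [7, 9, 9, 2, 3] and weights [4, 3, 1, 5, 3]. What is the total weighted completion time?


Compute p/w ratios and sort ascending (WSPT): [(2, 5), (3, 3), (7, 4), (9, 3), (9, 1)]
Compute weighted completion times:
  Job (p=2,w=5): C=2, w*C=5*2=10
  Job (p=3,w=3): C=5, w*C=3*5=15
  Job (p=7,w=4): C=12, w*C=4*12=48
  Job (p=9,w=3): C=21, w*C=3*21=63
  Job (p=9,w=1): C=30, w*C=1*30=30
Total weighted completion time = 166

166


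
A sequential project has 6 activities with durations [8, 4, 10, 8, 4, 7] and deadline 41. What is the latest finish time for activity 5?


LF(activity 5) = deadline - sum of successor durations
Successors: activities 6 through 6 with durations [7]
Sum of successor durations = 7
LF = 41 - 7 = 34

34


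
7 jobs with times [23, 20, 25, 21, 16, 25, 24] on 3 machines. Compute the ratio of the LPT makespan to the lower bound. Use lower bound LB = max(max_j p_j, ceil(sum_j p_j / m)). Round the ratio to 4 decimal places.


LPT order: [25, 25, 24, 23, 21, 20, 16]
Machine loads after assignment: [46, 61, 47]
LPT makespan = 61
Lower bound = max(max_job, ceil(total/3)) = max(25, 52) = 52
Ratio = 61 / 52 = 1.1731

1.1731


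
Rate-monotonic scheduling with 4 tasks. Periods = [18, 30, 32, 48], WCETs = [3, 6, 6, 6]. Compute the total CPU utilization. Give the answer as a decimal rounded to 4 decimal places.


Compute individual utilizations (exact fractions):
  Task 1: C/T = 3/18 = 1/6 (approx. 0.1667)
  Task 2: C/T = 6/30 = 1/5 (approx. 0.2)
  Task 3: C/T = 6/32 = 3/16 (approx. 0.1875)
  Task 4: C/T = 6/48 = 1/8 (approx. 0.125)
Total utilization U = 1/6 + 1/5 + 3/16 + 1/8 = 163/240
Rounded to 4 decimal places: U = 0.6792
RM (Liu & Layland) bound for 4 tasks = 0.756828; compare with U = 163/240 (approx. 0.679167)
U <= bound, so schedulable by RM sufficient condition.

0.6792


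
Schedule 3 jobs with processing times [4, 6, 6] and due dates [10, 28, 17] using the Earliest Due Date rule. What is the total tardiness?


Sort by due date (EDD order): [(4, 10), (6, 17), (6, 28)]
Compute completion times and tardiness:
  Job 1: p=4, d=10, C=4, tardiness=max(0,4-10)=0
  Job 2: p=6, d=17, C=10, tardiness=max(0,10-17)=0
  Job 3: p=6, d=28, C=16, tardiness=max(0,16-28)=0
Total tardiness = 0

0


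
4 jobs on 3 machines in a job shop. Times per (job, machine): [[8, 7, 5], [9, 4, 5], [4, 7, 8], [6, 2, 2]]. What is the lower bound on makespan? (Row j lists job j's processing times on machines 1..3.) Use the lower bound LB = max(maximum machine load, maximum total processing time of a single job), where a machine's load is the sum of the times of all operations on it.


Machine loads:
  Machine 1: 8 + 9 + 4 + 6 = 27
  Machine 2: 7 + 4 + 7 + 2 = 20
  Machine 3: 5 + 5 + 8 + 2 = 20
Max machine load = 27
Job totals:
  Job 1: 20
  Job 2: 18
  Job 3: 19
  Job 4: 10
Max job total = 20
Lower bound = max(27, 20) = 27

27


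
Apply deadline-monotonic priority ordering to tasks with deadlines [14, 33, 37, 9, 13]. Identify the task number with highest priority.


Sort tasks by relative deadline (ascending):
  Task 4: deadline = 9
  Task 5: deadline = 13
  Task 1: deadline = 14
  Task 2: deadline = 33
  Task 3: deadline = 37
Priority order (highest first): [4, 5, 1, 2, 3]
Highest priority task = 4

4


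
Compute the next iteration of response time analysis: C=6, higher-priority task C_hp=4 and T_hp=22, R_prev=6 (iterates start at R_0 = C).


R_next = C + ceil(R_prev / T_hp) * C_hp
ceil(6 / 22) = ceil(0.2727) = 1
Interference = 1 * 4 = 4
R_next = 6 + 4 = 10

10


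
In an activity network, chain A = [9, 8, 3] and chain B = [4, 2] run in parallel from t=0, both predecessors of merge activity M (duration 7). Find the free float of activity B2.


ES(B2) = sum of predecessors on chain B = 4
EF(B2) = ES + duration = 4 + 2 = 6
Successor of B2 is M. ES(M) = max(sum(A), sum(B)) = max(20, 6) = 20
Free float = ES(successor) - EF(current) = 20 - 6 = 14

14


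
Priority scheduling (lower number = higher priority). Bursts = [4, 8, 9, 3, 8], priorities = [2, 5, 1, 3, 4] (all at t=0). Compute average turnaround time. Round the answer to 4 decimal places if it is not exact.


Sort by priority (ascending = highest first):
Order: [(1, 9), (2, 4), (3, 3), (4, 8), (5, 8)]
Completion times:
  Priority 1, burst=9, C=9
  Priority 2, burst=4, C=13
  Priority 3, burst=3, C=16
  Priority 4, burst=8, C=24
  Priority 5, burst=8, C=32
Average turnaround = 94/5 = 18.8

18.8


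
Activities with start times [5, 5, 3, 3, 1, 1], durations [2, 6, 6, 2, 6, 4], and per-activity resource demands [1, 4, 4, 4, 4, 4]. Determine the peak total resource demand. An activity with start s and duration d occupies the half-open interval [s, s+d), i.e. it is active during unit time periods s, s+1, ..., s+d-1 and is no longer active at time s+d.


Each activity i is active on [start_i, start_i + duration_i).
Compute total resource usage per time slot:
  t=0: active resources = [], total = 0
  t=1: active resources = [4, 4], total = 8
  t=2: active resources = [4, 4], total = 8
  t=3: active resources = [4, 4, 4, 4], total = 16
  t=4: active resources = [4, 4, 4, 4], total = 16
  t=5: active resources = [1, 4, 4, 4], total = 13
  t=6: active resources = [1, 4, 4, 4], total = 13
  t=7: active resources = [4, 4], total = 8
  t=8: active resources = [4, 4], total = 8
  t=9: active resources = [4], total = 4
  t=10: active resources = [4], total = 4
Peak resource demand = 16

16


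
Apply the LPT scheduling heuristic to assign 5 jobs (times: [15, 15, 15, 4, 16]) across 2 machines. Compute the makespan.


Sort jobs in decreasing order (LPT): [16, 15, 15, 15, 4]
Assign each job to the least loaded machine:
  Machine 1: jobs [16, 15], load = 31
  Machine 2: jobs [15, 15, 4], load = 34
Makespan = max load = 34

34


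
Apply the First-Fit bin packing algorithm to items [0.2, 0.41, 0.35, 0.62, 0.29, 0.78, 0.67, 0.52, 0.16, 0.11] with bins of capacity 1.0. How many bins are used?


Place items sequentially using First-Fit:
  Item 0.2 -> new Bin 1
  Item 0.41 -> Bin 1 (now 0.61)
  Item 0.35 -> Bin 1 (now 0.96)
  Item 0.62 -> new Bin 2
  Item 0.29 -> Bin 2 (now 0.91)
  Item 0.78 -> new Bin 3
  Item 0.67 -> new Bin 4
  Item 0.52 -> new Bin 5
  Item 0.16 -> Bin 3 (now 0.94)
  Item 0.11 -> Bin 4 (now 0.78)
Total bins used = 5

5


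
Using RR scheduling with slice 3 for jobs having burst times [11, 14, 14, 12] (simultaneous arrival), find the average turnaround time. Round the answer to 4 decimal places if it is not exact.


Time quantum = 3
Execution trace:
  J1 runs 3 units, time = 3
  J2 runs 3 units, time = 6
  J3 runs 3 units, time = 9
  J4 runs 3 units, time = 12
  J1 runs 3 units, time = 15
  J2 runs 3 units, time = 18
  J3 runs 3 units, time = 21
  J4 runs 3 units, time = 24
  J1 runs 3 units, time = 27
  J2 runs 3 units, time = 30
  J3 runs 3 units, time = 33
  J4 runs 3 units, time = 36
  J1 runs 2 units, time = 38
  J2 runs 3 units, time = 41
  J3 runs 3 units, time = 44
  J4 runs 3 units, time = 47
  J2 runs 2 units, time = 49
  J3 runs 2 units, time = 51
Finish times: [38, 49, 51, 47]
Average turnaround = 185/4 = 46.25

46.25


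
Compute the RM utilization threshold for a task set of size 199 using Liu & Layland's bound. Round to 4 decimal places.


Compute 2^(1/199) = 1.0034892249
Subtract 1: 1.0034892249 - 1 = 0.0034892249
Multiply by n: 199 * 0.0034892249 = 0.6943557551
Round to 4 dp: 0.6944

0.6944


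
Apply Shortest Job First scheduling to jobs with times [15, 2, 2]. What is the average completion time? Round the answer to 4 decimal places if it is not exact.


SJF order (ascending): [2, 2, 15]
Completion times:
  Job 1: burst=2, C=2
  Job 2: burst=2, C=4
  Job 3: burst=15, C=19
Average completion = 25/3 = 8.3333

8.3333


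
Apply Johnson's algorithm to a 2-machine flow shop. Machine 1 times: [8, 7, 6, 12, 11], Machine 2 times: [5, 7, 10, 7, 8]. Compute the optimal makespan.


Apply Johnson's rule:
  Group 1 (a <= b): [(3, 6, 10), (2, 7, 7)]
  Group 2 (a > b): [(5, 11, 8), (4, 12, 7), (1, 8, 5)]
Optimal job order: [3, 2, 5, 4, 1]
Schedule:
  Job 3: M1 done at 6, M2 done at 16
  Job 2: M1 done at 13, M2 done at 23
  Job 5: M1 done at 24, M2 done at 32
  Job 4: M1 done at 36, M2 done at 43
  Job 1: M1 done at 44, M2 done at 49
Makespan = 49

49


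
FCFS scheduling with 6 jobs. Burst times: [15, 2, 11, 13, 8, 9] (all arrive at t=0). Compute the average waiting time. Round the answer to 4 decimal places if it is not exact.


FCFS order (as given): [15, 2, 11, 13, 8, 9]
Waiting times:
  Job 1: wait = 0
  Job 2: wait = 15
  Job 3: wait = 17
  Job 4: wait = 28
  Job 5: wait = 41
  Job 6: wait = 49
Sum of waiting times = 150
Average waiting time = 150/6 = 25.0

25.0


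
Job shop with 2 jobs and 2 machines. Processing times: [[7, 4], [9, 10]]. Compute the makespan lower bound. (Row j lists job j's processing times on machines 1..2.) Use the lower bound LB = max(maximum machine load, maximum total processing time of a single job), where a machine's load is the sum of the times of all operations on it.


Machine loads:
  Machine 1: 7 + 9 = 16
  Machine 2: 4 + 10 = 14
Max machine load = 16
Job totals:
  Job 1: 11
  Job 2: 19
Max job total = 19
Lower bound = max(16, 19) = 19

19


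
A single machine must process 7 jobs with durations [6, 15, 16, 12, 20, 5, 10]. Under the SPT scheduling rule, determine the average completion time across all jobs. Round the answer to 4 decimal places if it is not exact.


Sort jobs by processing time (SPT order): [5, 6, 10, 12, 15, 16, 20]
Compute completion times sequentially:
  Job 1: processing = 5, completes at 5
  Job 2: processing = 6, completes at 11
  Job 3: processing = 10, completes at 21
  Job 4: processing = 12, completes at 33
  Job 5: processing = 15, completes at 48
  Job 6: processing = 16, completes at 64
  Job 7: processing = 20, completes at 84
Sum of completion times = 266
Average completion time = 266/7 = 38.0

38.0


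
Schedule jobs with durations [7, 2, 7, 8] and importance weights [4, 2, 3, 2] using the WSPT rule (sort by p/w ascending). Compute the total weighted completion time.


Compute p/w ratios and sort ascending (WSPT): [(2, 2), (7, 4), (7, 3), (8, 2)]
Compute weighted completion times:
  Job (p=2,w=2): C=2, w*C=2*2=4
  Job (p=7,w=4): C=9, w*C=4*9=36
  Job (p=7,w=3): C=16, w*C=3*16=48
  Job (p=8,w=2): C=24, w*C=2*24=48
Total weighted completion time = 136

136


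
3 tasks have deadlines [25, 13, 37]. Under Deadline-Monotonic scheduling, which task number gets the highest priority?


Sort tasks by relative deadline (ascending):
  Task 2: deadline = 13
  Task 1: deadline = 25
  Task 3: deadline = 37
Priority order (highest first): [2, 1, 3]
Highest priority task = 2

2


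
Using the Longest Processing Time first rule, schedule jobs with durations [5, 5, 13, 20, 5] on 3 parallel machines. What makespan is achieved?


Sort jobs in decreasing order (LPT): [20, 13, 5, 5, 5]
Assign each job to the least loaded machine:
  Machine 1: jobs [20], load = 20
  Machine 2: jobs [13], load = 13
  Machine 3: jobs [5, 5, 5], load = 15
Makespan = max load = 20

20


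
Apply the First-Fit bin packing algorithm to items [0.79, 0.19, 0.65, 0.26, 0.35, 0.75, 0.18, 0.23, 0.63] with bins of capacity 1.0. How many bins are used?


Place items sequentially using First-Fit:
  Item 0.79 -> new Bin 1
  Item 0.19 -> Bin 1 (now 0.98)
  Item 0.65 -> new Bin 2
  Item 0.26 -> Bin 2 (now 0.91)
  Item 0.35 -> new Bin 3
  Item 0.75 -> new Bin 4
  Item 0.18 -> Bin 3 (now 0.53)
  Item 0.23 -> Bin 3 (now 0.76)
  Item 0.63 -> new Bin 5
Total bins used = 5

5


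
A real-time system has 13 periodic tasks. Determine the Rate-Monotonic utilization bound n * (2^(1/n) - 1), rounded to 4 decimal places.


Compute 2^(1/13) = 1.0547660765
Subtract 1: 1.0547660765 - 1 = 0.0547660765
Multiply by n: 13 * 0.0547660765 = 0.7119589945
Round to 4 dp: 0.7120

0.7120


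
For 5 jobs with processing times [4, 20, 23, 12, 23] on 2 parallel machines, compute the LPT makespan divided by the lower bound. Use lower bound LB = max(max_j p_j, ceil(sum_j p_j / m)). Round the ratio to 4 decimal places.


LPT order: [23, 23, 20, 12, 4]
Machine loads after assignment: [43, 39]
LPT makespan = 43
Lower bound = max(max_job, ceil(total/2)) = max(23, 41) = 41
Ratio = 43 / 41 = 1.0488

1.0488


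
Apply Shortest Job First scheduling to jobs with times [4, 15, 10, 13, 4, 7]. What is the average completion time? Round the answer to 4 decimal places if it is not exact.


SJF order (ascending): [4, 4, 7, 10, 13, 15]
Completion times:
  Job 1: burst=4, C=4
  Job 2: burst=4, C=8
  Job 3: burst=7, C=15
  Job 4: burst=10, C=25
  Job 5: burst=13, C=38
  Job 6: burst=15, C=53
Average completion = 143/6 = 23.8333

23.8333


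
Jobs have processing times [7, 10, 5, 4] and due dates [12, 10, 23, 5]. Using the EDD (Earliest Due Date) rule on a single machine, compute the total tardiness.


Sort by due date (EDD order): [(4, 5), (10, 10), (7, 12), (5, 23)]
Compute completion times and tardiness:
  Job 1: p=4, d=5, C=4, tardiness=max(0,4-5)=0
  Job 2: p=10, d=10, C=14, tardiness=max(0,14-10)=4
  Job 3: p=7, d=12, C=21, tardiness=max(0,21-12)=9
  Job 4: p=5, d=23, C=26, tardiness=max(0,26-23)=3
Total tardiness = 16

16


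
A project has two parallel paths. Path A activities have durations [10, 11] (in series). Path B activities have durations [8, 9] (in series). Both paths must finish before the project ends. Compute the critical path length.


Path A total = 10 + 11 = 21
Path B total = 8 + 9 = 17
Critical path = longest path = max(21, 17) = 21

21


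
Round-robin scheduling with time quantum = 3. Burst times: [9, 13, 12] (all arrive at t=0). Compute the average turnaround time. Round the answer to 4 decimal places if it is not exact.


Time quantum = 3
Execution trace:
  J1 runs 3 units, time = 3
  J2 runs 3 units, time = 6
  J3 runs 3 units, time = 9
  J1 runs 3 units, time = 12
  J2 runs 3 units, time = 15
  J3 runs 3 units, time = 18
  J1 runs 3 units, time = 21
  J2 runs 3 units, time = 24
  J3 runs 3 units, time = 27
  J2 runs 3 units, time = 30
  J3 runs 3 units, time = 33
  J2 runs 1 units, time = 34
Finish times: [21, 34, 33]
Average turnaround = 88/3 = 29.3333

29.3333


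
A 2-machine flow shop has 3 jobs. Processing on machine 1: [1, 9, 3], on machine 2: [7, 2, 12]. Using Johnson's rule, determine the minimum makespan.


Apply Johnson's rule:
  Group 1 (a <= b): [(1, 1, 7), (3, 3, 12)]
  Group 2 (a > b): [(2, 9, 2)]
Optimal job order: [1, 3, 2]
Schedule:
  Job 1: M1 done at 1, M2 done at 8
  Job 3: M1 done at 4, M2 done at 20
  Job 2: M1 done at 13, M2 done at 22
Makespan = 22

22


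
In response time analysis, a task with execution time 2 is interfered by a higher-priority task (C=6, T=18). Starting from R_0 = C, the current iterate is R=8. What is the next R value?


R_next = C + ceil(R_prev / T_hp) * C_hp
ceil(8 / 18) = ceil(0.4444) = 1
Interference = 1 * 6 = 6
R_next = 2 + 6 = 8
R_next = R_prev, so the iteration has converged (response time = 8).

8


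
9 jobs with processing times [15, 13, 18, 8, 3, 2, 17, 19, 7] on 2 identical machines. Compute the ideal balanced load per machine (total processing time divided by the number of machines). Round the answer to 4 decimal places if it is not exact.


Total processing time = 15 + 13 + 18 + 8 + 3 + 2 + 17 + 19 + 7 = 102
Number of machines = 2
Ideal balanced load = 102 / 2 = 51.0

51.0


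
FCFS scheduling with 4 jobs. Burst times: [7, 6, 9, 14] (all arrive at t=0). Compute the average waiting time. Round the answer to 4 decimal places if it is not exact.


FCFS order (as given): [7, 6, 9, 14]
Waiting times:
  Job 1: wait = 0
  Job 2: wait = 7
  Job 3: wait = 13
  Job 4: wait = 22
Sum of waiting times = 42
Average waiting time = 42/4 = 10.5

10.5


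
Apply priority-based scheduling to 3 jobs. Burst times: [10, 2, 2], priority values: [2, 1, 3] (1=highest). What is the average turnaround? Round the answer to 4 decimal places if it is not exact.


Sort by priority (ascending = highest first):
Order: [(1, 2), (2, 10), (3, 2)]
Completion times:
  Priority 1, burst=2, C=2
  Priority 2, burst=10, C=12
  Priority 3, burst=2, C=14
Average turnaround = 28/3 = 9.3333

9.3333


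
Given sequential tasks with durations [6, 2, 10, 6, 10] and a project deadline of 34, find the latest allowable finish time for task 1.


LF(activity 1) = deadline - sum of successor durations
Successors: activities 2 through 5 with durations [2, 10, 6, 10]
Sum of successor durations = 28
LF = 34 - 28 = 6

6


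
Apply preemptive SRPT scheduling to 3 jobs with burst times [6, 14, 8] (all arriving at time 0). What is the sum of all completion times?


Since all jobs arrive at t=0, SRPT equals SPT ordering.
SPT order: [6, 8, 14]
Completion times:
  Job 1: p=6, C=6
  Job 2: p=8, C=14
  Job 3: p=14, C=28
Total completion time = 6 + 14 + 28 = 48

48


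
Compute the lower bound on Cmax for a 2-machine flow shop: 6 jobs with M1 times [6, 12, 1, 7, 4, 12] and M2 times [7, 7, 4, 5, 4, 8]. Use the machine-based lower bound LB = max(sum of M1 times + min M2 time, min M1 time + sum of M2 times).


LB1 = sum(M1 times) + min(M2 times) = 42 + 4 = 46
LB2 = min(M1 times) + sum(M2 times) = 1 + 35 = 36
Lower bound = max(LB1, LB2) = max(46, 36) = 46

46


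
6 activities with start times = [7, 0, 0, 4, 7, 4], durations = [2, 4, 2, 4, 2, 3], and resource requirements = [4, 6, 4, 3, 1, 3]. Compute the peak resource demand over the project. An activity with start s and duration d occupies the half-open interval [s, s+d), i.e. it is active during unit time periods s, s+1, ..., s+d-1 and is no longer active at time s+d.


Each activity i is active on [start_i, start_i + duration_i).
Compute total resource usage per time slot:
  t=0: active resources = [6, 4], total = 10
  t=1: active resources = [6, 4], total = 10
  t=2: active resources = [6], total = 6
  t=3: active resources = [6], total = 6
  t=4: active resources = [3, 3], total = 6
  t=5: active resources = [3, 3], total = 6
  t=6: active resources = [3, 3], total = 6
  t=7: active resources = [4, 3, 1], total = 8
  t=8: active resources = [4, 1], total = 5
Peak resource demand = 10

10


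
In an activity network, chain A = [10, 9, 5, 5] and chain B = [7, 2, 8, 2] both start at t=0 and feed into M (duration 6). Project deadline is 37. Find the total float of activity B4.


Forward pass: ES(B4) = sum of predecessors on chain B = 17
EF = ES + duration = 17 + 2 = 19
Backward pass: LF(M) = deadline = 37; LS(M) = 37 - 6 = 31
LF(B4) = LS(M) - sum(successors on chain B) = 31 - 0 = 31
LS = LF - duration = 31 - 2 = 29
Total float = LS - ES = 29 - 17 = 12

12


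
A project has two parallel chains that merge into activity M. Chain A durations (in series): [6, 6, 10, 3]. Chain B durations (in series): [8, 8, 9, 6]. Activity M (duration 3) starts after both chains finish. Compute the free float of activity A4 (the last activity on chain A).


ES(A4) = sum of predecessors on chain A = 22
EF(A4) = ES + duration = 22 + 3 = 25
Successor of A4 is M. ES(M) = max(sum(A), sum(B)) = max(25, 31) = 31
Free float = ES(successor) - EF(current) = 31 - 25 = 6

6


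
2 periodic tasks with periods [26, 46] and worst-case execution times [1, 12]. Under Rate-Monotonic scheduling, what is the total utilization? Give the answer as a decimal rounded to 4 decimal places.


Compute individual utilizations (exact fractions):
  Task 1: C/T = 1/26 (approx. 0.0385)
  Task 2: C/T = 12/46 = 6/23 (approx. 0.2609)
Total utilization U = 1/26 + 6/23 = 179/598
Rounded to 4 decimal places: U = 0.2993
RM (Liu & Layland) bound for 2 tasks = 0.828427; compare with U = 179/598 (approx. 0.299331)
U <= bound, so schedulable by RM sufficient condition.

0.2993


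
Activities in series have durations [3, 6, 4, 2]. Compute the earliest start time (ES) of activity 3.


Activity 3 starts after activities 1 through 2 complete.
Predecessor durations: [3, 6]
ES = 3 + 6 = 9

9


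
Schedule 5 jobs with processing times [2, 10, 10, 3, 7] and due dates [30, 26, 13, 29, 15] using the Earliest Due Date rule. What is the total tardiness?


Sort by due date (EDD order): [(10, 13), (7, 15), (10, 26), (3, 29), (2, 30)]
Compute completion times and tardiness:
  Job 1: p=10, d=13, C=10, tardiness=max(0,10-13)=0
  Job 2: p=7, d=15, C=17, tardiness=max(0,17-15)=2
  Job 3: p=10, d=26, C=27, tardiness=max(0,27-26)=1
  Job 4: p=3, d=29, C=30, tardiness=max(0,30-29)=1
  Job 5: p=2, d=30, C=32, tardiness=max(0,32-30)=2
Total tardiness = 6

6


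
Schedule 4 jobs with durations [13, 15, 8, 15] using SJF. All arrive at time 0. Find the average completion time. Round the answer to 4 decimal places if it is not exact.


SJF order (ascending): [8, 13, 15, 15]
Completion times:
  Job 1: burst=8, C=8
  Job 2: burst=13, C=21
  Job 3: burst=15, C=36
  Job 4: burst=15, C=51
Average completion = 116/4 = 29.0

29.0


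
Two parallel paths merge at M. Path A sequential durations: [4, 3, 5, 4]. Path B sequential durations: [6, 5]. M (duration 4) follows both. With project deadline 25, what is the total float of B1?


Forward pass: ES(B1) = sum of predecessors on chain B = 0
EF = ES + duration = 0 + 6 = 6
Backward pass: LF(M) = deadline = 25; LS(M) = 25 - 4 = 21
LF(B1) = LS(M) - sum(successors on chain B) = 21 - 5 = 16
LS = LF - duration = 16 - 6 = 10
Total float = LS - ES = 10 - 0 = 10

10


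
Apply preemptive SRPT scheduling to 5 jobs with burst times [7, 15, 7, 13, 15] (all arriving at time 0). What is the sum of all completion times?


Since all jobs arrive at t=0, SRPT equals SPT ordering.
SPT order: [7, 7, 13, 15, 15]
Completion times:
  Job 1: p=7, C=7
  Job 2: p=7, C=14
  Job 3: p=13, C=27
  Job 4: p=15, C=42
  Job 5: p=15, C=57
Total completion time = 7 + 14 + 27 + 42 + 57 = 147

147


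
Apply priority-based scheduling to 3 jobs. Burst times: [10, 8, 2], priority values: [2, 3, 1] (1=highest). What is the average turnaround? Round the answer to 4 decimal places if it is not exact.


Sort by priority (ascending = highest first):
Order: [(1, 2), (2, 10), (3, 8)]
Completion times:
  Priority 1, burst=2, C=2
  Priority 2, burst=10, C=12
  Priority 3, burst=8, C=20
Average turnaround = 34/3 = 11.3333

11.3333


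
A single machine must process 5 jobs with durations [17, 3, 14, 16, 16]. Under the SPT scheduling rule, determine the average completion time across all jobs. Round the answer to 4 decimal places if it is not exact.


Sort jobs by processing time (SPT order): [3, 14, 16, 16, 17]
Compute completion times sequentially:
  Job 1: processing = 3, completes at 3
  Job 2: processing = 14, completes at 17
  Job 3: processing = 16, completes at 33
  Job 4: processing = 16, completes at 49
  Job 5: processing = 17, completes at 66
Sum of completion times = 168
Average completion time = 168/5 = 33.6

33.6


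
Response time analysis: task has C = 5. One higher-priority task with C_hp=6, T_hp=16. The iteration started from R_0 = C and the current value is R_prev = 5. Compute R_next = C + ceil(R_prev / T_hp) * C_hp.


R_next = C + ceil(R_prev / T_hp) * C_hp
ceil(5 / 16) = ceil(0.3125) = 1
Interference = 1 * 6 = 6
R_next = 5 + 6 = 11

11


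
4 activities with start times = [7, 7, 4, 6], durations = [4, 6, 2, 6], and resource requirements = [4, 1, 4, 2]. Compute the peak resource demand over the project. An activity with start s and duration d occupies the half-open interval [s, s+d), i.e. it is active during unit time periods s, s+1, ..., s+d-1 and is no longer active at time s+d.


Each activity i is active on [start_i, start_i + duration_i).
Compute total resource usage per time slot:
  t=0: active resources = [], total = 0
  t=1: active resources = [], total = 0
  t=2: active resources = [], total = 0
  t=3: active resources = [], total = 0
  t=4: active resources = [4], total = 4
  t=5: active resources = [4], total = 4
  t=6: active resources = [2], total = 2
  t=7: active resources = [4, 1, 2], total = 7
  t=8: active resources = [4, 1, 2], total = 7
  t=9: active resources = [4, 1, 2], total = 7
  t=10: active resources = [4, 1, 2], total = 7
  t=11: active resources = [1, 2], total = 3
  t=12: active resources = [1], total = 1
Peak resource demand = 7

7


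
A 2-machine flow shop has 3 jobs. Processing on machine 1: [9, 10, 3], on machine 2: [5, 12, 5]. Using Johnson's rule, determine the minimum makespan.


Apply Johnson's rule:
  Group 1 (a <= b): [(3, 3, 5), (2, 10, 12)]
  Group 2 (a > b): [(1, 9, 5)]
Optimal job order: [3, 2, 1]
Schedule:
  Job 3: M1 done at 3, M2 done at 8
  Job 2: M1 done at 13, M2 done at 25
  Job 1: M1 done at 22, M2 done at 30
Makespan = 30

30


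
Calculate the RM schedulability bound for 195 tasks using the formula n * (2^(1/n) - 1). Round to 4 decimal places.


Compute 2^(1/195) = 1.0035609260
Subtract 1: 1.0035609260 - 1 = 0.0035609260
Multiply by n: 195 * 0.0035609260 = 0.6943805700
Round to 4 dp: 0.6944

0.6944


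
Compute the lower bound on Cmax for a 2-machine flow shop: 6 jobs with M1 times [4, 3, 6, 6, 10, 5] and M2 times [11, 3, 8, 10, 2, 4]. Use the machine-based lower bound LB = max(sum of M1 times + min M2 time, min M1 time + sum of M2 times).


LB1 = sum(M1 times) + min(M2 times) = 34 + 2 = 36
LB2 = min(M1 times) + sum(M2 times) = 3 + 38 = 41
Lower bound = max(LB1, LB2) = max(36, 41) = 41

41


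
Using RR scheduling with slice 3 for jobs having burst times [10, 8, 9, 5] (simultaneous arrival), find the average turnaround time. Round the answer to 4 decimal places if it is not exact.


Time quantum = 3
Execution trace:
  J1 runs 3 units, time = 3
  J2 runs 3 units, time = 6
  J3 runs 3 units, time = 9
  J4 runs 3 units, time = 12
  J1 runs 3 units, time = 15
  J2 runs 3 units, time = 18
  J3 runs 3 units, time = 21
  J4 runs 2 units, time = 23
  J1 runs 3 units, time = 26
  J2 runs 2 units, time = 28
  J3 runs 3 units, time = 31
  J1 runs 1 units, time = 32
Finish times: [32, 28, 31, 23]
Average turnaround = 114/4 = 28.5

28.5


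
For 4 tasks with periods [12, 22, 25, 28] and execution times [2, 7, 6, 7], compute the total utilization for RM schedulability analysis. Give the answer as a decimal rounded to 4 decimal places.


Compute individual utilizations (exact fractions):
  Task 1: C/T = 2/12 = 1/6 (approx. 0.1667)
  Task 2: C/T = 7/22 (approx. 0.3182)
  Task 3: C/T = 6/25 (approx. 0.24)
  Task 4: C/T = 7/28 = 1/4 (approx. 0.25)
Total utilization U = 1/6 + 7/22 + 6/25 + 1/4 = 3217/3300
Rounded to 4 decimal places: U = 0.9748
RM (Liu & Layland) bound for 4 tasks = 0.756828; compare with U = 3217/3300 (approx. 0.974848)
bound < U <= 1, so the RM sufficient condition is not met (inconclusive; an exact test such as response-time analysis is needed).

0.9748


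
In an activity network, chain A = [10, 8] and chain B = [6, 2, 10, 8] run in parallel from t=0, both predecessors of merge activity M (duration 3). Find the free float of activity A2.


ES(A2) = sum of predecessors on chain A = 10
EF(A2) = ES + duration = 10 + 8 = 18
Successor of A2 is M. ES(M) = max(sum(A), sum(B)) = max(18, 26) = 26
Free float = ES(successor) - EF(current) = 26 - 18 = 8

8


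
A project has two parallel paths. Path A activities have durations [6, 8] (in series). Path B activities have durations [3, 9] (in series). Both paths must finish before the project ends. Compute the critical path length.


Path A total = 6 + 8 = 14
Path B total = 3 + 9 = 12
Critical path = longest path = max(14, 12) = 14

14


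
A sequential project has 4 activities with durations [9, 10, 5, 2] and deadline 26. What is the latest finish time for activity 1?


LF(activity 1) = deadline - sum of successor durations
Successors: activities 2 through 4 with durations [10, 5, 2]
Sum of successor durations = 17
LF = 26 - 17 = 9

9


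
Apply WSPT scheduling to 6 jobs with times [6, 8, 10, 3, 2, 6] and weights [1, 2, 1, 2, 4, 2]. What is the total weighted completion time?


Compute p/w ratios and sort ascending (WSPT): [(2, 4), (3, 2), (6, 2), (8, 2), (6, 1), (10, 1)]
Compute weighted completion times:
  Job (p=2,w=4): C=2, w*C=4*2=8
  Job (p=3,w=2): C=5, w*C=2*5=10
  Job (p=6,w=2): C=11, w*C=2*11=22
  Job (p=8,w=2): C=19, w*C=2*19=38
  Job (p=6,w=1): C=25, w*C=1*25=25
  Job (p=10,w=1): C=35, w*C=1*35=35
Total weighted completion time = 138

138


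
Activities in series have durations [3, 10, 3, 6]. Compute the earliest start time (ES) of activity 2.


Activity 2 starts after activities 1 through 1 complete.
Predecessor durations: [3]
ES = 3 = 3

3


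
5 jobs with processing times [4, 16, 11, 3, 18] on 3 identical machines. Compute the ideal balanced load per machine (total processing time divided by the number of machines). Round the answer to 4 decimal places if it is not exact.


Total processing time = 4 + 16 + 11 + 3 + 18 = 52
Number of machines = 3
Ideal balanced load = 52 / 3 = 17.3333

17.3333


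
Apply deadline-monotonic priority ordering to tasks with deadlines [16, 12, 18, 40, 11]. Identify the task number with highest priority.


Sort tasks by relative deadline (ascending):
  Task 5: deadline = 11
  Task 2: deadline = 12
  Task 1: deadline = 16
  Task 3: deadline = 18
  Task 4: deadline = 40
Priority order (highest first): [5, 2, 1, 3, 4]
Highest priority task = 5

5


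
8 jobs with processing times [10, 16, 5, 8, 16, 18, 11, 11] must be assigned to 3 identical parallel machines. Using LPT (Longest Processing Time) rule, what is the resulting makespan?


Sort jobs in decreasing order (LPT): [18, 16, 16, 11, 11, 10, 8, 5]
Assign each job to the least loaded machine:
  Machine 1: jobs [18, 10], load = 28
  Machine 2: jobs [16, 11, 8], load = 35
  Machine 3: jobs [16, 11, 5], load = 32
Makespan = max load = 35

35


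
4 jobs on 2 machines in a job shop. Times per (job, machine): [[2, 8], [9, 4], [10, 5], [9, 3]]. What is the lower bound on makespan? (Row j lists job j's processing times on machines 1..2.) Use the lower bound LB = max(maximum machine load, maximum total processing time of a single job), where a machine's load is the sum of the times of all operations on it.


Machine loads:
  Machine 1: 2 + 9 + 10 + 9 = 30
  Machine 2: 8 + 4 + 5 + 3 = 20
Max machine load = 30
Job totals:
  Job 1: 10
  Job 2: 13
  Job 3: 15
  Job 4: 12
Max job total = 15
Lower bound = max(30, 15) = 30

30


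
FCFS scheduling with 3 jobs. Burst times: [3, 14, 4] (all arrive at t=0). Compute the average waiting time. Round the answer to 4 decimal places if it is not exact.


FCFS order (as given): [3, 14, 4]
Waiting times:
  Job 1: wait = 0
  Job 2: wait = 3
  Job 3: wait = 17
Sum of waiting times = 20
Average waiting time = 20/3 = 6.6667

6.6667


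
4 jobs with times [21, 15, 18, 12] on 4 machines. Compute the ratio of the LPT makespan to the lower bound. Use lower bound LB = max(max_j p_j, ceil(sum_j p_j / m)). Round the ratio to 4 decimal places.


LPT order: [21, 18, 15, 12]
Machine loads after assignment: [21, 18, 15, 12]
LPT makespan = 21
Lower bound = max(max_job, ceil(total/4)) = max(21, 17) = 21
Ratio = 21 / 21 = 1.0

1.0


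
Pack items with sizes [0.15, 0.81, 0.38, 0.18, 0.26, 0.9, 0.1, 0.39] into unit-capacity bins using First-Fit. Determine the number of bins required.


Place items sequentially using First-Fit:
  Item 0.15 -> new Bin 1
  Item 0.81 -> Bin 1 (now 0.96)
  Item 0.38 -> new Bin 2
  Item 0.18 -> Bin 2 (now 0.56)
  Item 0.26 -> Bin 2 (now 0.82)
  Item 0.9 -> new Bin 3
  Item 0.1 -> Bin 2 (now 0.92)
  Item 0.39 -> new Bin 4
Total bins used = 4

4


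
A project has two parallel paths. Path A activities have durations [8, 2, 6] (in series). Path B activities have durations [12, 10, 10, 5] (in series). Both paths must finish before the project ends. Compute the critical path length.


Path A total = 8 + 2 + 6 = 16
Path B total = 12 + 10 + 10 + 5 = 37
Critical path = longest path = max(16, 37) = 37

37
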